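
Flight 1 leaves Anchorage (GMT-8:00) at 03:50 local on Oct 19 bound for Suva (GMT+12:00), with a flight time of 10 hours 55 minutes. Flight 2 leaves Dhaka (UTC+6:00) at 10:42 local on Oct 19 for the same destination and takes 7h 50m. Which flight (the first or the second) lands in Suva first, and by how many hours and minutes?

Flight 1 in UTC: 03:50 + 8:00 = 11:50 on Oct 19.
+10 hours and 55 minutes → arrive 22:45 UTC on Oct 19.
Flight 2 in UTC: 10:42 − 6:00 = 04:42 on Oct 19.
+7 hours and 50 minutes → arrive 12:32 UTC on Oct 19.
Flight 2 lands earlier by 10 hours 13 minutes.

the second, by 10 hours 13 minutes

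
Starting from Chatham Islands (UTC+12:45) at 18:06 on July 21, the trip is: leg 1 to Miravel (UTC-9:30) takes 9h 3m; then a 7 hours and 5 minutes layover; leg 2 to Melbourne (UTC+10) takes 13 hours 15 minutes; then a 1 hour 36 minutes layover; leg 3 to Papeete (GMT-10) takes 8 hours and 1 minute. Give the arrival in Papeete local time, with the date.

10:21 on July 22

Convert departure to UTC: 18:06 − 12:45 = 05:21 UTC on Jul 21.
Add 9 hours and 3 minutes leg 1 → 14:24 UTC.
Add 7 hours 5 minutes layover in Miravel → 21:29 UTC.
Add 13 hours and 15 minutes leg 2 → 10:44 UTC (Jul 22).
Add 1 hour 36 minutes layover in Melbourne → 12:20 UTC.
Add 8 hours and 1 minute leg 3 → 20:21 UTC.
Papeete is UTC−10:00, so local arrival = 20:21 − 10:00 = 10:21 on Jul 22.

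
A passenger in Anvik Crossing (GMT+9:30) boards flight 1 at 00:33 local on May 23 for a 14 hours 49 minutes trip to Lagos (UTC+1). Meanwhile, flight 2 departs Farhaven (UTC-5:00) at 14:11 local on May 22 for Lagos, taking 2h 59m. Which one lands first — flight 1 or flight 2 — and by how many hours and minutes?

Flight 1 in UTC: 00:33 − 9:30 = 15:03 on May 22.
+14 hours and 49 minutes → arrive 05:52 UTC on May 23.
Flight 2 in UTC: 14:11 + 5:00 = 19:11 on May 22.
+2 hours and 59 minutes → arrive 22:10 UTC on May 22.
Flight 2 lands earlier by 7 hours 42 minutes.

the second, by 7 hours 42 minutes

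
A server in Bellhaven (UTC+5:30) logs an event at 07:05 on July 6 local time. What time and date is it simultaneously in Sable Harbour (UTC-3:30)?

22:05 on July 5

In UTC: 07:05 − 5:30 = 01:35 on Jul 6.
Sable Harbour is UTC−3:30: 01:35 − 3:30 = 22:05 on Jul 5.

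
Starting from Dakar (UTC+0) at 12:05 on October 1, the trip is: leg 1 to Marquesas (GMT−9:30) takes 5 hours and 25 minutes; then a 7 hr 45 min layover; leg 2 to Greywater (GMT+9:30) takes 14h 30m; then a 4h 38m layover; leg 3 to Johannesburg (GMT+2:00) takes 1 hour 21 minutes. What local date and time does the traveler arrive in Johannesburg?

Dakar is at UTC+0, so departure is already 12:05 UTC on Oct 1.
Add 5 hours 25 minutes leg 1 → 17:30 UTC.
Add 7 hours and 45 minutes layover in Marquesas → 01:15 UTC (Oct 2).
Add 14 hours 30 minutes leg 2 → 15:45 UTC.
Add 4 hours 38 minutes layover in Greywater → 20:23 UTC.
Add 1 hour 21 minutes leg 3 → 21:44 UTC.
Johannesburg is UTC+2:00, so local arrival = 21:44 + 2:00 = 23:44 on Oct 2.

23:44 on October 2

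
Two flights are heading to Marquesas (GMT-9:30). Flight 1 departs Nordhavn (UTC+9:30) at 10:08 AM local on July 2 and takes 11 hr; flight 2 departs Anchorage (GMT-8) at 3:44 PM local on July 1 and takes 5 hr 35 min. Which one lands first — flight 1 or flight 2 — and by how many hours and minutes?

the second, by 6 hours 19 minutes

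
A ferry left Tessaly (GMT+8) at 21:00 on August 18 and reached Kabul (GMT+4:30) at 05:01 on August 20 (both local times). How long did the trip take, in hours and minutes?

35 hours 31 minutes

Departure in UTC: 21:00 − 8:00 = 13:00 on Aug 18.
Arrival in UTC: 05:01 − 4:30 = 00:31 on Aug 20.
Elapsed = 00:31 − 13:00 (+2 days) = 35 hours 31 minutes.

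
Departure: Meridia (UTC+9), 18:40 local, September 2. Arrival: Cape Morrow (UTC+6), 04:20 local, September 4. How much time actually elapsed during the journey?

36 hours 40 minutes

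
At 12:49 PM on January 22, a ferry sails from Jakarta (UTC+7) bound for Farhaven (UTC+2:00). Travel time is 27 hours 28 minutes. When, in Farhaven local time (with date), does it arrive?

11:17 AM on January 23

Convert departure to UTC: 12:49 PM − 7:00 = 5:49 AM UTC on Jan 22.
Add 27 hours and 28 minutes travel time → 9:17 AM UTC (Jan 23).
Farhaven is UTC+2:00, so local arrival = 9:17 AM + 2:00 = 11:17 AM on Jan 23.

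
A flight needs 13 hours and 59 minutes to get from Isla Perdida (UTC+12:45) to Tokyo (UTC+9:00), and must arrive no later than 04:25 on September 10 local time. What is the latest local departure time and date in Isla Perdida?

18:11 on September 9

Target arrival in UTC: 04:25 − 9:00 = 19:25 on Sep 9.
Subtract 13 hours and 59 minutes → departure 05:26 UTC on Sep 9.
Isla Perdida is UTC+12:45: 05:26 + 12:45 = 18:11 on Sep 9.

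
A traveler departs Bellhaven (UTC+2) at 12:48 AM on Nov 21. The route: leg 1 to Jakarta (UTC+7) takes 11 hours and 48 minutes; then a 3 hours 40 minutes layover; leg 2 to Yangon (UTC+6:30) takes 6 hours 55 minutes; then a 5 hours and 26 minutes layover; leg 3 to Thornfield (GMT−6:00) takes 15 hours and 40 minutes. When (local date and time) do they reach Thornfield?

12:17 PM on November 22

Convert departure to UTC: 12:48 AM − 2:00 = 10:48 PM UTC on Nov 20.
Add 11 hours 48 minutes leg 1 → 10:36 AM UTC (Nov 21).
Add 3 hours and 40 minutes layover in Jakarta → 2:16 PM UTC.
Add 6 hours 55 minutes leg 2 → 9:11 PM UTC.
Add 5 hours and 26 minutes layover in Yangon → 2:37 AM UTC (Nov 22).
Add 15 hours and 40 minutes leg 3 → 6:17 PM UTC.
Thornfield is UTC−6:00, so local arrival = 6:17 PM − 6:00 = 12:17 PM on Nov 22.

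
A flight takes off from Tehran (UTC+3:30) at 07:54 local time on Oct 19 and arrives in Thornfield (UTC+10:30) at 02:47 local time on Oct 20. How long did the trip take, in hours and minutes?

11 hours 53 minutes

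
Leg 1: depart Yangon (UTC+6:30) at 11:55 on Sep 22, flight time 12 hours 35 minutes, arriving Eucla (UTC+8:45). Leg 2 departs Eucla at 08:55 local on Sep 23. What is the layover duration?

Convert departure to UTC: 11:55 − 6:30 = 05:25 UTC on Sep 22.
Add 12 hours 35 minutes flight time → 18:00 UTC.
Eucla is UTC+8:45, so local arrival = 18:00 + 8:45 = 02:45 on Sep 23.
Layover = 08:55 − 02:45 = 6 hours 10 minutes.

6 hours 10 minutes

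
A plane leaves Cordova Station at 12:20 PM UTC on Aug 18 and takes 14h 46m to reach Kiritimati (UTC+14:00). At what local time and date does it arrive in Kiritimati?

Departure is given in UTC: 12:20 PM on Aug 18.
Add 14 hours and 46 minutes → 3:06 AM UTC (Aug 19).
Kiritimati is UTC+14:00: 3:06 AM + 14:00 = 5:06 PM on Aug 19.

5:06 PM on August 19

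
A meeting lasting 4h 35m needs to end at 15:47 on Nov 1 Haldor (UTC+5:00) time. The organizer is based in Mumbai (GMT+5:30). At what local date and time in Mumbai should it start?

Target end time in UTC: 15:47 − 5:00 = 10:47 on Nov 1.
Subtract 4 hours and 35 minutes → start 06:12 UTC on Nov 1.
Mumbai is UTC+5:30: 06:12 + 5:30 = 11:42 on Nov 1.

11:42 on Nov 1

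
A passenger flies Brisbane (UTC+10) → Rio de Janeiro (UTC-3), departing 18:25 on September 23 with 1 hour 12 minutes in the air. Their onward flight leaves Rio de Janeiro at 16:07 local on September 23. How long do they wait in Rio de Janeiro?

Convert departure to UTC: 18:25 − 10:00 = 08:25 UTC on Sep 23.
Add 1 hour and 12 minutes flight time → 09:37 UTC.
Rio de Janeiro is UTC−3:00, so local arrival = 09:37 − 3:00 = 06:37 on Sep 23.
Layover = 16:07 − 06:37 = 9 hours 30 minutes.

9 hours 30 minutes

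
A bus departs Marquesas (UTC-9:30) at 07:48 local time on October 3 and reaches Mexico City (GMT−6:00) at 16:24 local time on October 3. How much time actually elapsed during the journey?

Departure in UTC: 07:48 + 9:30 = 17:18 on Oct 3.
Arrival in UTC: 16:24 + 6:00 = 22:24 on Oct 3.
Elapsed = 22:24 − 17:18 = 5 hours 6 minutes.

5 hours 6 minutes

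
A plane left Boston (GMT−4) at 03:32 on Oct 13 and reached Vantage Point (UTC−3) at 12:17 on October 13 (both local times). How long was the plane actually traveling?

7 hours 45 minutes

Vantage Point is 1:00 ahead of Boston.
Clock-face elapsed time (ignoring zones) is 8 hours 45 minutes.
Actual elapsed = 8 hours 45 minutes − 1:00 = 7 hours 45 minutes.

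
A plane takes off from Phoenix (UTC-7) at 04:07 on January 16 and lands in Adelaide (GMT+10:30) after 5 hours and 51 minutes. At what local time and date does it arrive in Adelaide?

Adelaide is 17:30 ahead of Phoenix.
After 5 hours and 51 minutes it is 09:58 in Phoenix.
Shift by the zone difference: 09:58 + 17:30 = 03:28 on Jan 17 in Adelaide.

03:28 on January 17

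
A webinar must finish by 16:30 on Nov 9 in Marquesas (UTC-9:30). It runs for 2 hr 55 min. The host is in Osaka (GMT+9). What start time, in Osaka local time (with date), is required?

Target end time in UTC: 16:30 + 9:30 = 02:00 on Nov 10.
Subtract 2 hours and 55 minutes → start 23:05 UTC on Nov 9.
Osaka is UTC+9:00: 23:05 + 9:00 = 08:05 on Nov 10.

08:05 on November 10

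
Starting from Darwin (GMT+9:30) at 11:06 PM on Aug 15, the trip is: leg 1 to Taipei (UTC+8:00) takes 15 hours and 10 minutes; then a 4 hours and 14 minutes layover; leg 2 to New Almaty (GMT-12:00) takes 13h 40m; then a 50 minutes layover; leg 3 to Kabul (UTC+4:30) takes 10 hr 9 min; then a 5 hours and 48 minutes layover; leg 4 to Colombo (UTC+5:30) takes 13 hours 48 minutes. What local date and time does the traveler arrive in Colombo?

Convert departure to UTC: 11:06 PM − 9:30 = 1:36 PM UTC on Aug 15.
Add 15 hours and 10 minutes leg 1 → 4:46 AM UTC (Aug 16).
Add 4 hours 14 minutes layover in Taipei → 9:00 AM UTC.
Add 13 hours 40 minutes leg 2 → 10:40 PM UTC.
Add 50 minutes layover in New Almaty → 11:30 PM UTC.
Add 10 hours 9 minutes leg 3 → 9:39 AM UTC (Aug 17).
Add 5 hours 48 minutes layover in Kabul → 3:27 PM UTC.
Add 13 hours 48 minutes leg 4 → 5:15 AM UTC (Aug 18).
Colombo is UTC+5:30, so local arrival = 5:15 AM + 5:30 = 10:45 AM on Aug 18.

10:45 AM on August 18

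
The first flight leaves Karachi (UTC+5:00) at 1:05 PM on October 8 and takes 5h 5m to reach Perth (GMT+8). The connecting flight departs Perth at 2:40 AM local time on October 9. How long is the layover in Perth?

5 hours 30 minutes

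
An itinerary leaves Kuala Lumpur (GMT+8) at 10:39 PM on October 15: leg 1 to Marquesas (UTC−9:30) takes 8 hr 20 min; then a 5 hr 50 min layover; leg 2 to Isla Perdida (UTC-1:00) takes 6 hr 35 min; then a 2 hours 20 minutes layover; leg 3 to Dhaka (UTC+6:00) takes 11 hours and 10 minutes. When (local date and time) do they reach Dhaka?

Convert departure to UTC: 10:39 PM − 8:00 = 2:39 PM UTC on Oct 15.
Add 8 hours and 20 minutes leg 1 → 10:59 PM UTC.
Add 5 hours 50 minutes layover in Marquesas → 4:49 AM UTC (Oct 16).
Add 6 hours 35 minutes leg 2 → 11:24 AM UTC.
Add 2 hours 20 minutes layover in Isla Perdida → 1:44 PM UTC.
Add 11 hours and 10 minutes leg 3 → 12:54 AM UTC (Oct 17).
Dhaka is UTC+6:00, so local arrival = 12:54 AM + 6:00 = 6:54 AM on Oct 17.

6:54 AM on Oct 17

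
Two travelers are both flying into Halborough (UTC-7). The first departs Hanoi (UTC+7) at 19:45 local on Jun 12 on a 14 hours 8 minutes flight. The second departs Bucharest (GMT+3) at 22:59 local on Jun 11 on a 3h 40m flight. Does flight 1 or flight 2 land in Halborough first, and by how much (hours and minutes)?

the second, by 27 hours 14 minutes

Flight 1 in UTC: 19:45 − 7:00 = 12:45 on Jun 12.
+14 hours 8 minutes → arrive 02:53 UTC on Jun 13.
Flight 2 in UTC: 22:59 − 3:00 = 19:59 on Jun 11.
+3 hours and 40 minutes → arrive 23:39 UTC on Jun 11.
Flight 2 lands earlier by 27 hours 14 minutes.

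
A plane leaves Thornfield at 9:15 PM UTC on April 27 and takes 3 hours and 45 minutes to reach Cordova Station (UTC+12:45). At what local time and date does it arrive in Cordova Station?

1:45 PM on Apr 28

Departure is given in UTC: 9:15 PM on Apr 27.
Add 3 hours 45 minutes → 1:00 AM UTC (Apr 28).
Cordova Station is UTC+12:45: 1:00 AM + 12:45 = 1:45 PM on Apr 28.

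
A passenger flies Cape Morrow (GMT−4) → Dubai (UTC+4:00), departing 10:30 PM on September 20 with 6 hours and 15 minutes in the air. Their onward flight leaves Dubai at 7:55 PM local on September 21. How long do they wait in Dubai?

Convert departure to UTC: 10:30 PM + 4:00 = 2:30 AM UTC on Sep 21.
Add 6 hours and 15 minutes flight time → 8:45 AM UTC.
Dubai is UTC+4:00, so local arrival = 8:45 AM + 4:00 = 12:45 PM on Sep 21.
Layover = 7:55 PM − 12:45 PM = 7 hours 10 minutes.

7 hours 10 minutes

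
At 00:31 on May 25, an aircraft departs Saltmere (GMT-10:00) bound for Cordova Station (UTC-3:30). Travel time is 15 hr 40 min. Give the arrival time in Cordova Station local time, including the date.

Convert departure to UTC: 00:31 + 10:00 = 10:31 UTC on May 25.
Add 15 hours 40 minutes travel time → 02:11 UTC (May 26).
Cordova Station is UTC−3:30, so local arrival = 02:11 − 3:30 = 22:41 on May 25.

22:41 on May 25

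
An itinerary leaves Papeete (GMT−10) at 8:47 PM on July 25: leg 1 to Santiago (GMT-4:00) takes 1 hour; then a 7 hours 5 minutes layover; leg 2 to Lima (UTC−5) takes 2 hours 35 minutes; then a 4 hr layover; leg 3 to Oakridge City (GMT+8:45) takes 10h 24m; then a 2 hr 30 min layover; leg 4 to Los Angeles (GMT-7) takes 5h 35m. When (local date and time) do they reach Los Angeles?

8:56 AM on July 27

Convert departure to UTC: 8:47 PM + 10:00 = 6:47 AM UTC on Jul 26.
Add 1 hour leg 1 → 7:47 AM UTC.
Add 7 hours 5 minutes layover in Santiago → 2:52 PM UTC.
Add 2 hours and 35 minutes leg 2 → 5:27 PM UTC.
Add 4 hours layover in Lima → 9:27 PM UTC.
Add 10 hours and 24 minutes leg 3 → 7:51 AM UTC (Jul 27).
Add 2 hours 30 minutes layover in Oakridge City → 10:21 AM UTC.
Add 5 hours 35 minutes leg 4 → 3:56 PM UTC.
Los Angeles is UTC−7:00, so local arrival = 3:56 PM − 7:00 = 8:56 AM on Jul 27.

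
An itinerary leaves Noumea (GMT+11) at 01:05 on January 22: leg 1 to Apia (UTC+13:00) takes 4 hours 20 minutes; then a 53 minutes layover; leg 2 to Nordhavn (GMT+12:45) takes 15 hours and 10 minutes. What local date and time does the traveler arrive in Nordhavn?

23:13 on January 22

Convert departure to UTC: 01:05 − 11:00 = 14:05 UTC on Jan 21.
Add 4 hours and 20 minutes leg 1 → 18:25 UTC.
Add 53 minutes layover in Apia → 19:18 UTC.
Add 15 hours and 10 minutes leg 2 → 10:28 UTC (Jan 22).
Nordhavn is UTC+12:45, so local arrival = 10:28 + 12:45 = 23:13 on Jan 22.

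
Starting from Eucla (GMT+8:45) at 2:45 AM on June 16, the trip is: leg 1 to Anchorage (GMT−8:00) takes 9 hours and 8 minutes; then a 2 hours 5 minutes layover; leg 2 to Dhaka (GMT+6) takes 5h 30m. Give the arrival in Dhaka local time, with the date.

4:43 PM on June 16

Convert departure to UTC: 2:45 AM − 8:45 = 6:00 PM UTC on Jun 15.
Add 9 hours 8 minutes leg 1 → 3:08 AM UTC (Jun 16).
Add 2 hours and 5 minutes layover in Anchorage → 5:13 AM UTC.
Add 5 hours 30 minutes leg 2 → 10:43 AM UTC.
Dhaka is UTC+6:00, so local arrival = 10:43 AM + 6:00 = 4:43 PM on Jun 16.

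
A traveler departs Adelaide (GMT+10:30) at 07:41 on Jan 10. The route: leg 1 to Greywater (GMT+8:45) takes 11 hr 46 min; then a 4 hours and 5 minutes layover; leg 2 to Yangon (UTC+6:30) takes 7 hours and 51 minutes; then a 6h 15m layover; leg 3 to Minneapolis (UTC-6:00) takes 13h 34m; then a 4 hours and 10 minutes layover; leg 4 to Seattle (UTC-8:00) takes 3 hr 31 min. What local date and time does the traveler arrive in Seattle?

Convert departure to UTC: 07:41 − 10:30 = 21:11 UTC on Jan 9.
Add 11 hours 46 minutes leg 1 → 08:57 UTC (Jan 10).
Add 4 hours and 5 minutes layover in Greywater → 13:02 UTC.
Add 7 hours and 51 minutes leg 2 → 20:53 UTC.
Add 6 hours 15 minutes layover in Yangon → 03:08 UTC (Jan 11).
Add 13 hours and 34 minutes leg 3 → 16:42 UTC.
Add 4 hours and 10 minutes layover in Minneapolis → 20:52 UTC.
Add 3 hours 31 minutes leg 4 → 00:23 UTC (Jan 12).
Seattle is UTC−8:00, so local arrival = 00:23 − 8:00 = 16:23 on Jan 11.

16:23 on January 11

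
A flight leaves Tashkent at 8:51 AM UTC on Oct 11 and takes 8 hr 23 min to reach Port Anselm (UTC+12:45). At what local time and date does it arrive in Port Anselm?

Departure is given in UTC: 8:51 AM on Oct 11.
Add 8 hours 23 minutes → 5:14 PM UTC.
Port Anselm is UTC+12:45: 5:14 PM + 12:45 = 5:59 AM on Oct 12.

5:59 AM on Oct 12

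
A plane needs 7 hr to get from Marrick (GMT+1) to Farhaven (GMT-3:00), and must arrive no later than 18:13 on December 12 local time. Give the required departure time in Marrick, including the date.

Target arrival in UTC: 18:13 + 3:00 = 21:13 on Dec 12.
Subtract 7 hours → departure 14:13 UTC on Dec 12.
Marrick is UTC+1:00: 14:13 + 1:00 = 15:13 on Dec 12.

15:13 on December 12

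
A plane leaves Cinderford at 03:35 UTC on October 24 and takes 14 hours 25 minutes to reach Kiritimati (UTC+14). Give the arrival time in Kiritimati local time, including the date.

08:00 on October 25

Departure is given in UTC: 03:35 on Oct 24.
Add 14 hours 25 minutes → 18:00 UTC.
Kiritimati is UTC+14:00: 18:00 + 14:00 = 08:00 on Oct 25.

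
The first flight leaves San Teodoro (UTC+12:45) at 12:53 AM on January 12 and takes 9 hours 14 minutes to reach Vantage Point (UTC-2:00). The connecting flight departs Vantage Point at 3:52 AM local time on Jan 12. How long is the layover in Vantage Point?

Convert departure to UTC: 12:53 AM − 12:45 = 12:08 PM UTC on Jan 11.
Add 9 hours 14 minutes flight time → 9:22 PM UTC.
Vantage Point is UTC−2:00, so local arrival = 9:22 PM − 2:00 = 7:22 PM on Jan 11.
Layover = 3:52 AM − 7:22 PM (+1 day) = 8 hours 30 minutes.

8 hours 30 minutes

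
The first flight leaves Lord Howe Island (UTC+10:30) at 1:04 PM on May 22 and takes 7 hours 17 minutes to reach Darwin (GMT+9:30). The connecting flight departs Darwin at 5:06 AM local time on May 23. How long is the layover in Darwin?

9 hours 45 minutes

Convert departure to UTC: 1:04 PM − 10:30 = 2:34 AM UTC on May 22.
Add 7 hours 17 minutes flight time → 9:51 AM UTC.
Darwin is UTC+9:30, so local arrival = 9:51 AM + 9:30 = 7:21 PM on May 22.
Layover = 5:06 AM − 7:21 PM (+1 day) = 9 hours 45 minutes.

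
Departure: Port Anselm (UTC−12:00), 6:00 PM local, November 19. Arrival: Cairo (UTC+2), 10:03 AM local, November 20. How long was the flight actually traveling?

2 hours 3 minutes

Cairo is 14:00 ahead of Port Anselm.
Clock-face elapsed time (ignoring zones) is 16 hours 3 minutes.
Actual elapsed = 16 hours 3 minutes − 14:00 = 2 hours 3 minutes.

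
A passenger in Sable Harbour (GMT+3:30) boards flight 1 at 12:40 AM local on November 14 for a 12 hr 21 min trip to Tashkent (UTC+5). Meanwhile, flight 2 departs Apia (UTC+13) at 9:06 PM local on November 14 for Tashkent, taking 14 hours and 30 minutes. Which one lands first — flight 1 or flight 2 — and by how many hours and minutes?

Flight 1 in UTC: 12:40 AM − 3:30 = 9:10 PM on Nov 13.
+12 hours 21 minutes → arrive 9:31 AM UTC on Nov 14.
Flight 2 in UTC: 9:06 PM − 13:00 = 8:06 AM on Nov 14.
+14 hours and 30 minutes → arrive 10:36 PM UTC on Nov 14.
Flight 1 lands earlier by 13 hours 5 minutes.

the first, by 13 hours 5 minutes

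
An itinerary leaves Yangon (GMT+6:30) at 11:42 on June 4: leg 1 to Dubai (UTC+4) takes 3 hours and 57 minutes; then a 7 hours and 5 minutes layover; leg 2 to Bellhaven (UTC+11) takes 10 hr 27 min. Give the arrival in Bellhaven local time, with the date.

Convert departure to UTC: 11:42 − 6:30 = 05:12 UTC on Jun 4.
Add 3 hours 57 minutes leg 1 → 09:09 UTC.
Add 7 hours 5 minutes layover in Dubai → 16:14 UTC.
Add 10 hours and 27 minutes leg 2 → 02:41 UTC (Jun 5).
Bellhaven is UTC+11:00, so local arrival = 02:41 + 11:00 = 13:41 on Jun 5.

13:41 on June 5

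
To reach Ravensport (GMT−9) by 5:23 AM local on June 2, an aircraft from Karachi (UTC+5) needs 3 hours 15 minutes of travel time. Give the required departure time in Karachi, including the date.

4:08 PM on Jun 2

Target arrival in UTC: 5:23 AM + 9:00 = 2:23 PM on Jun 2.
Subtract 3 hours and 15 minutes → departure 11:08 AM UTC on Jun 2.
Karachi is UTC+5:00: 11:08 AM + 5:00 = 4:08 PM on Jun 2.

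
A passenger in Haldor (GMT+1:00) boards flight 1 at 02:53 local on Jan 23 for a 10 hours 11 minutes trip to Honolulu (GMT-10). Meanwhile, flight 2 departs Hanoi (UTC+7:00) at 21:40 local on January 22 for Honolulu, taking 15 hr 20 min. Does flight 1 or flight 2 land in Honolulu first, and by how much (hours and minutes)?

Flight 1 in UTC: 02:53 − 1:00 = 01:53 on Jan 23.
+10 hours and 11 minutes → arrive 12:04 UTC on Jan 23.
Flight 2 in UTC: 21:40 − 7:00 = 14:40 on Jan 22.
+15 hours 20 minutes → arrive 06:00 UTC on Jan 23.
Flight 2 lands earlier by 6 hours 4 minutes.

the second, by 6 hours 4 minutes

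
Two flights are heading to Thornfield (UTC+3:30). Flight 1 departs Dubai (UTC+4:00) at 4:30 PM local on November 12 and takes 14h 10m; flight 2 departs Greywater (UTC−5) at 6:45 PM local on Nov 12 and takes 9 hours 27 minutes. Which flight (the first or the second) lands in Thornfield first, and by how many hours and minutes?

the first, by 6 hours 32 minutes

Flight 1 in UTC: 4:30 PM − 4:00 = 12:30 PM on Nov 12.
+14 hours 10 minutes → arrive 2:40 AM UTC on Nov 13.
Flight 2 in UTC: 6:45 PM + 5:00 = 11:45 PM on Nov 12.
+9 hours and 27 minutes → arrive 9:12 AM UTC on Nov 13.
Flight 1 lands earlier by 6 hours 32 minutes.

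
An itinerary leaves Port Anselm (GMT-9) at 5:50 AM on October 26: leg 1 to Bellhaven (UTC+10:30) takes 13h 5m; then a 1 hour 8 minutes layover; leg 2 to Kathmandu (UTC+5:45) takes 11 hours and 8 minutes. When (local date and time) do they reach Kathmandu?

9:56 PM on Oct 27

Convert departure to UTC: 5:50 AM + 9:00 = 2:50 PM UTC on Oct 26.
Add 13 hours and 5 minutes leg 1 → 3:55 AM UTC (Oct 27).
Add 1 hour 8 minutes layover in Bellhaven → 5:03 AM UTC.
Add 11 hours 8 minutes leg 2 → 4:11 PM UTC.
Kathmandu is UTC+5:45, so local arrival = 4:11 PM + 5:45 = 9:56 PM on Oct 27.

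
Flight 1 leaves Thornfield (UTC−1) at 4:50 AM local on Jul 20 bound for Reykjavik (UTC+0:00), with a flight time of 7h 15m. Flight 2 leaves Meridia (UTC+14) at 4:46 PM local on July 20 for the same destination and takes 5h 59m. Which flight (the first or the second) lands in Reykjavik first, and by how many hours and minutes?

the second, by 4 hours 20 minutes

Flight 1 in UTC: 4:50 AM + 1:00 = 5:50 AM on Jul 20.
+7 hours and 15 minutes → arrive 1:05 PM UTC on Jul 20.
Flight 2 in UTC: 4:46 PM − 14:00 = 2:46 AM on Jul 20.
+5 hours 59 minutes → arrive 8:45 AM UTC on Jul 20.
Flight 2 lands earlier by 4 hours 20 minutes.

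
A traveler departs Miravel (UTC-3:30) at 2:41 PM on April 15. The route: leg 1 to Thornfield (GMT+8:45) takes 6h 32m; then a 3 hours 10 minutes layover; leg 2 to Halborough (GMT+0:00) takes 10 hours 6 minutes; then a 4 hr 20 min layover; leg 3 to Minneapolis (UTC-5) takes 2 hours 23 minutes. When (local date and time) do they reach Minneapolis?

3:42 PM on April 16

Convert departure to UTC: 2:41 PM + 3:30 = 6:11 PM UTC on Apr 15.
Add 6 hours and 32 minutes leg 1 → 12:43 AM UTC (Apr 16).
Add 3 hours and 10 minutes layover in Thornfield → 3:53 AM UTC.
Add 10 hours 6 minutes leg 2 → 1:59 PM UTC.
Add 4 hours 20 minutes layover in Halborough → 6:19 PM UTC.
Add 2 hours and 23 minutes leg 3 → 8:42 PM UTC.
Minneapolis is UTC−5:00, so local arrival = 8:42 PM − 5:00 = 3:42 PM on Apr 16.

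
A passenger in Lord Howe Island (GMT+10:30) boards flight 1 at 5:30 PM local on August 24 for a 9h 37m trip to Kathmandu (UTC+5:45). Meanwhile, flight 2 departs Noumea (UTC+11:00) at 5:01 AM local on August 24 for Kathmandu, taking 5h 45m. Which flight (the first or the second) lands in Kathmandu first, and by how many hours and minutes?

Flight 1 in UTC: 5:30 PM − 10:30 = 7:00 AM on Aug 24.
+9 hours and 37 minutes → arrive 4:37 PM UTC on Aug 24.
Flight 2 in UTC: 5:01 AM − 11:00 = 6:01 PM on Aug 23.
+5 hours and 45 minutes → arrive 11:46 PM UTC on Aug 23.
Flight 2 lands earlier by 16 hours 51 minutes.

the second, by 16 hours 51 minutes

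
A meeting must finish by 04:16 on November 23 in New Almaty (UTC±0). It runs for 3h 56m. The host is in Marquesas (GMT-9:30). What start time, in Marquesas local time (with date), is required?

14:50 on November 22

Target end time is already UTC: 04:16 on Nov 23.
Subtract 3 hours and 56 minutes → start 00:20 UTC on Nov 23.
Marquesas is UTC−9:30: 00:20 − 9:30 = 14:50 on Nov 22.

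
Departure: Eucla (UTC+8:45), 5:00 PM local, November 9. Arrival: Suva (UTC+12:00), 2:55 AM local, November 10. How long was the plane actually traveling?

6 hours 40 minutes

Suva is 3:15 ahead of Eucla.
Clock-face elapsed time (ignoring zones) is 9 hours 55 minutes.
Actual elapsed = 9 hours 55 minutes − 3:15 = 6 hours 40 minutes.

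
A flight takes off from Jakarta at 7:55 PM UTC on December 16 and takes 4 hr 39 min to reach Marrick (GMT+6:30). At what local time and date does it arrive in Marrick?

7:04 AM on December 17

Departure is given in UTC: 7:55 PM on Dec 16.
Add 4 hours 39 minutes → 12:34 AM UTC (Dec 17).
Marrick is UTC+6:30: 12:34 AM + 6:30 = 7:04 AM on Dec 17.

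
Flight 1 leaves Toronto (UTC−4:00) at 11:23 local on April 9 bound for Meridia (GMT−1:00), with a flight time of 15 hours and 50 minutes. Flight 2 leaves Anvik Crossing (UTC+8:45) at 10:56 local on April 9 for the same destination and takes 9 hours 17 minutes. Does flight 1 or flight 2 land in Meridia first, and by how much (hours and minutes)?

Flight 1 in UTC: 11:23 + 4:00 = 15:23 on Apr 9.
+15 hours and 50 minutes → arrive 07:13 UTC on Apr 10.
Flight 2 in UTC: 10:56 − 8:45 = 02:11 on Apr 9.
+9 hours and 17 minutes → arrive 11:28 UTC on Apr 9.
Flight 2 lands earlier by 19 hours 45 minutes.

the second, by 19 hours 45 minutes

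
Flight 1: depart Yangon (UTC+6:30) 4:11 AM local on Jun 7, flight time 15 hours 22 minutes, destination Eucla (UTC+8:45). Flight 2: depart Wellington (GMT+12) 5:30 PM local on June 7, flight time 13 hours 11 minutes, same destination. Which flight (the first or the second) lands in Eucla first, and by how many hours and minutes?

the first, by 5 hours 38 minutes

Flight 1 in UTC: 4:11 AM − 6:30 = 9:41 PM on Jun 6.
+15 hours 22 minutes → arrive 1:03 PM UTC on Jun 7.
Flight 2 in UTC: 5:30 PM − 12:00 = 5:30 AM on Jun 7.
+13 hours 11 minutes → arrive 6:41 PM UTC on Jun 7.
Flight 1 lands earlier by 5 hours 38 minutes.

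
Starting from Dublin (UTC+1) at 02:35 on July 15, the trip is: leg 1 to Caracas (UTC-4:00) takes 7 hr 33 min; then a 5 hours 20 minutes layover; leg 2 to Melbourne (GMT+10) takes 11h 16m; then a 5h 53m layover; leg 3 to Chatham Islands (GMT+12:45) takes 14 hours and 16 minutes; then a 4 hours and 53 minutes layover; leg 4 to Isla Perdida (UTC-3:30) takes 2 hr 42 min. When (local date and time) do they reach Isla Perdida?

Convert departure to UTC: 02:35 − 1:00 = 01:35 UTC on Jul 15.
Add 7 hours and 33 minutes leg 1 → 09:08 UTC.
Add 5 hours 20 minutes layover in Caracas → 14:28 UTC.
Add 11 hours and 16 minutes leg 2 → 01:44 UTC (Jul 16).
Add 5 hours 53 minutes layover in Melbourne → 07:37 UTC.
Add 14 hours and 16 minutes leg 3 → 21:53 UTC.
Add 4 hours 53 minutes layover in Chatham Islands → 02:46 UTC (Jul 17).
Add 2 hours and 42 minutes leg 4 → 05:28 UTC.
Isla Perdida is UTC−3:30, so local arrival = 05:28 − 3:30 = 01:58 on Jul 17.

01:58 on July 17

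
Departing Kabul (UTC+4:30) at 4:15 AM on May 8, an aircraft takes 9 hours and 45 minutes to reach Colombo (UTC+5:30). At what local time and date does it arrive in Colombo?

3:00 PM on May 8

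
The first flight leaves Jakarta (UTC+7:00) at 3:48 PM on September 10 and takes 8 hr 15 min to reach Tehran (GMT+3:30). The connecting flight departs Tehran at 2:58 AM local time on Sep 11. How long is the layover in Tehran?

Convert departure to UTC: 3:48 PM − 7:00 = 8:48 AM UTC on Sep 10.
Add 8 hours 15 minutes flight time → 5:03 PM UTC.
Tehran is UTC+3:30, so local arrival = 5:03 PM + 3:30 = 8:33 PM on Sep 10.
Layover = 2:58 AM − 8:33 PM (+1 day) = 6 hours 25 minutes.

6 hours 25 minutes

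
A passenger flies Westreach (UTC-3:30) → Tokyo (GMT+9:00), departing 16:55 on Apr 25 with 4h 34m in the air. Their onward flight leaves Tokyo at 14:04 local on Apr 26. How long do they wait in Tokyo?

4 hours 5 minutes

Convert departure to UTC: 16:55 + 3:30 = 20:25 UTC on Apr 25.
Add 4 hours and 34 minutes flight time → 00:59 UTC (Apr 26).
Tokyo is UTC+9:00, so local arrival = 00:59 + 9:00 = 09:59 on Apr 26.
Layover = 14:04 − 09:59 = 4 hours 5 minutes.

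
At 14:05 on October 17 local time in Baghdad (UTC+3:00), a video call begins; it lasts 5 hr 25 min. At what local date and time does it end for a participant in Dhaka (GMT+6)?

22:30 on October 17

Convert start to UTC: 14:05 − 3:00 = 11:05 UTC on Oct 17.
Add 5 hours 25 minutes duration → 16:30 UTC.
Dhaka is UTC+6:00, so local end time = 16:30 + 6:00 = 22:30 on Oct 17.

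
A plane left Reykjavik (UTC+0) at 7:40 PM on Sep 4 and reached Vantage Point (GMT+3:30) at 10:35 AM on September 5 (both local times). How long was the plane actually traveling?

Departure is already UTC: 7:40 PM on Sep 4.
Arrival in UTC: 10:35 AM − 3:30 = 7:05 AM on Sep 5.
Elapsed = 7:05 AM − 7:40 PM (+1 day) = 11 hours 25 minutes.

11 hours 25 minutes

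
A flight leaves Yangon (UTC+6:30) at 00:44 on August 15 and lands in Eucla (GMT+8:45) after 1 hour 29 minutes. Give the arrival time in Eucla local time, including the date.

04:28 on August 15

Convert departure to UTC: 00:44 − 6:30 = 18:14 UTC on Aug 14.
Add 1 hour and 29 minutes travel time → 19:43 UTC.
Eucla is UTC+8:45, so local arrival = 19:43 + 8:45 = 04:28 on Aug 15.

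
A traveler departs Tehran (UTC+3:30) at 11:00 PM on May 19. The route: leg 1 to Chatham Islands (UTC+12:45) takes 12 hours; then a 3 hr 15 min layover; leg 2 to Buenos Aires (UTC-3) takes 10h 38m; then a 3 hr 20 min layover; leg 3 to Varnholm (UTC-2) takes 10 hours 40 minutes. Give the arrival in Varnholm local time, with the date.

9:23 AM on May 21

Convert departure to UTC: 11:00 PM − 3:30 = 7:30 PM UTC on May 19.
Add 12 hours leg 1 → 7:30 AM UTC (May 20).
Add 3 hours and 15 minutes layover in Chatham Islands → 10:45 AM UTC.
Add 10 hours 38 minutes leg 2 → 9:23 PM UTC.
Add 3 hours and 20 minutes layover in Buenos Aires → 12:43 AM UTC (May 21).
Add 10 hours 40 minutes leg 3 → 11:23 AM UTC.
Varnholm is UTC−2:00, so local arrival = 11:23 AM − 2:00 = 9:23 AM on May 21.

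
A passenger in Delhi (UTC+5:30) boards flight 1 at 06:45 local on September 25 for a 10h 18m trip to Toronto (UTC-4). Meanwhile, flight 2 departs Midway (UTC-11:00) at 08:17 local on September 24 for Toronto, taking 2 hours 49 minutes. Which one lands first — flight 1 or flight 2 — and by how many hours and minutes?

the second, by 13 hours 27 minutes

Flight 1 in UTC: 06:45 − 5:30 = 01:15 on Sep 25.
+10 hours and 18 minutes → arrive 11:33 UTC on Sep 25.
Flight 2 in UTC: 08:17 + 11:00 = 19:17 on Sep 24.
+2 hours and 49 minutes → arrive 22:06 UTC on Sep 24.
Flight 2 lands earlier by 13 hours 27 minutes.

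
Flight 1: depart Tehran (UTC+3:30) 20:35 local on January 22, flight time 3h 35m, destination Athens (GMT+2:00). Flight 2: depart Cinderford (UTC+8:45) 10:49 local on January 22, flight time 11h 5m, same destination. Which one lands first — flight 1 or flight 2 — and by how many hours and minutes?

Flight 1 in UTC: 20:35 − 3:30 = 17:05 on Jan 22.
+3 hours 35 minutes → arrive 20:40 UTC on Jan 22.
Flight 2 in UTC: 10:49 − 8:45 = 02:04 on Jan 22.
+11 hours and 5 minutes → arrive 13:09 UTC on Jan 22.
Flight 2 lands earlier by 7 hours 31 minutes.

the second, by 7 hours 31 minutes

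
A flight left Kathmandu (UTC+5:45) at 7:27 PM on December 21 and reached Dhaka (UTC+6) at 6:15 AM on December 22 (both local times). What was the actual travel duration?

10 hours 33 minutes

Departure in UTC: 7:27 PM − 5:45 = 1:42 PM on Dec 21.
Arrival in UTC: 6:15 AM − 6:00 = 12:15 AM on Dec 22.
Elapsed = 12:15 AM − 1:42 PM (+1 day) = 10 hours 33 minutes.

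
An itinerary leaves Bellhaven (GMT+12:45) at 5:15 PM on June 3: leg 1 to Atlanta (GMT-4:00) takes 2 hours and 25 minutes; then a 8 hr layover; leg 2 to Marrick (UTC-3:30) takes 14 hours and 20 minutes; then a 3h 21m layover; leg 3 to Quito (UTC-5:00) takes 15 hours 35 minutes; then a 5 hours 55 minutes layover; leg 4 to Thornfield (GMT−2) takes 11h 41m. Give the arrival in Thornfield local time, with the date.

Convert departure to UTC: 5:15 PM − 12:45 = 4:30 AM UTC on Jun 3.
Add 2 hours and 25 minutes leg 1 → 6:55 AM UTC.
Add 8 hours layover in Atlanta → 2:55 PM UTC.
Add 14 hours 20 minutes leg 2 → 5:15 AM UTC (Jun 4).
Add 3 hours and 21 minutes layover in Marrick → 8:36 AM UTC.
Add 15 hours 35 minutes leg 3 → 12:11 AM UTC (Jun 5).
Add 5 hours 55 minutes layover in Quito → 6:06 AM UTC.
Add 11 hours 41 minutes leg 4 → 5:47 PM UTC.
Thornfield is UTC−2:00, so local arrival = 5:47 PM − 2:00 = 3:47 PM on Jun 5.

3:47 PM on Jun 5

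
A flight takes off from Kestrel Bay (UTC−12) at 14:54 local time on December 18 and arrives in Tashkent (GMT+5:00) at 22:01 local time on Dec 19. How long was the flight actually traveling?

Departure in UTC: 14:54 + 12:00 = 02:54 on Dec 19.
Arrival in UTC: 22:01 − 5:00 = 17:01 on Dec 19.
Elapsed = 17:01 − 02:54 = 14 hours 7 minutes.

14 hours 7 minutes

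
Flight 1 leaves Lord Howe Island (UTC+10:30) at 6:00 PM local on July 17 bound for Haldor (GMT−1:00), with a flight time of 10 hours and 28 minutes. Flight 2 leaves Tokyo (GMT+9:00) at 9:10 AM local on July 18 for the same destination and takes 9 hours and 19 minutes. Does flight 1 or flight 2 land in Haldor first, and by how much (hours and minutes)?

the first, by 15 hours 31 minutes

Flight 1 in UTC: 6:00 PM − 10:30 = 7:30 AM on Jul 17.
+10 hours 28 minutes → arrive 5:58 PM UTC on Jul 17.
Flight 2 in UTC: 9:10 AM − 9:00 = 12:10 AM on Jul 18.
+9 hours and 19 minutes → arrive 9:29 AM UTC on Jul 18.
Flight 1 lands earlier by 15 hours 31 minutes.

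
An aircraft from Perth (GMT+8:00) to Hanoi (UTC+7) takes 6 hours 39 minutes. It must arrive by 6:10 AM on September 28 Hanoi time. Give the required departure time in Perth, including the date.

Target arrival in UTC: 6:10 AM − 7:00 = 11:10 PM on Sep 27.
Subtract 6 hours 39 minutes → departure 4:31 PM UTC on Sep 27.
Perth is UTC+8:00: 4:31 PM + 8:00 = 12:31 AM on Sep 28.

12:31 AM on September 28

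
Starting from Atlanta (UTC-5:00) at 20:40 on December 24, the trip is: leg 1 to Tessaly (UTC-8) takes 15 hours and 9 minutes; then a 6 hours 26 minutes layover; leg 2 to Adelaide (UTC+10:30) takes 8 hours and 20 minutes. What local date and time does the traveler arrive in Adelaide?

18:05 on December 26

Convert departure to UTC: 20:40 + 5:00 = 01:40 UTC on Dec 25.
Add 15 hours and 9 minutes leg 1 → 16:49 UTC.
Add 6 hours 26 minutes layover in Tessaly → 23:15 UTC.
Add 8 hours 20 minutes leg 2 → 07:35 UTC (Dec 26).
Adelaide is UTC+10:30, so local arrival = 07:35 + 10:30 = 18:05 on Dec 26.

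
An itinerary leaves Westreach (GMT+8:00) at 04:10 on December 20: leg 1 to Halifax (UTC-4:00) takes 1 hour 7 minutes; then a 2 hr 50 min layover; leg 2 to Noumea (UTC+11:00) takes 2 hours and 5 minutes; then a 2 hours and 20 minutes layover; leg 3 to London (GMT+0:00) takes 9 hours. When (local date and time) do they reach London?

Convert departure to UTC: 04:10 − 8:00 = 20:10 UTC on Dec 19.
Add 1 hour and 7 minutes leg 1 → 21:17 UTC.
Add 2 hours 50 minutes layover in Halifax → 00:07 UTC (Dec 20).
Add 2 hours and 5 minutes leg 2 → 02:12 UTC.
Add 2 hours 20 minutes layover in Noumea → 04:32 UTC.
Add 9 hours leg 3 → 13:32 UTC.
London is UTC+0, so local arrival is the same: 13:32 on Dec 20.

13:32 on December 20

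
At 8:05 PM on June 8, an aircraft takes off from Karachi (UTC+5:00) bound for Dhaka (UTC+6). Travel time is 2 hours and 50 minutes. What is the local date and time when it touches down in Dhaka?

11:55 PM on June 8

Convert departure to UTC: 8:05 PM − 5:00 = 3:05 PM UTC on Jun 8.
Add 2 hours and 50 minutes travel time → 5:55 PM UTC.
Dhaka is UTC+6:00, so local arrival = 5:55 PM + 6:00 = 11:55 PM on Jun 8.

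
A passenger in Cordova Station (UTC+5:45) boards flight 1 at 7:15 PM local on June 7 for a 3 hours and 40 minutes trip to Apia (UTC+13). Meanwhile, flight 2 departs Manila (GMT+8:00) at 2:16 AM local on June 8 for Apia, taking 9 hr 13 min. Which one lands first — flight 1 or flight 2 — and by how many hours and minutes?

Flight 1 in UTC: 7:15 PM − 5:45 = 1:30 PM on Jun 7.
+3 hours and 40 minutes → arrive 5:10 PM UTC on Jun 7.
Flight 2 in UTC: 2:16 AM − 8:00 = 6:16 PM on Jun 7.
+9 hours and 13 minutes → arrive 3:29 AM UTC on Jun 8.
Flight 1 lands earlier by 10 hours 19 minutes.

the first, by 10 hours 19 minutes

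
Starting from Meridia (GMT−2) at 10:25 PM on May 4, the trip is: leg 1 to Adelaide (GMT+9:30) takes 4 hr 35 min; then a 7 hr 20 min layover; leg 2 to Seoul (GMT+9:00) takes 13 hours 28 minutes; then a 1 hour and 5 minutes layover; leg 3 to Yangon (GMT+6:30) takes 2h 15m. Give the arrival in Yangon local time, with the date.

11:38 AM on May 6

Convert departure to UTC: 10:25 PM + 2:00 = 12:25 AM UTC on May 5.
Add 4 hours 35 minutes leg 1 → 5:00 AM UTC.
Add 7 hours and 20 minutes layover in Adelaide → 12:20 PM UTC.
Add 13 hours 28 minutes leg 2 → 1:48 AM UTC (May 6).
Add 1 hour and 5 minutes layover in Seoul → 2:53 AM UTC.
Add 2 hours 15 minutes leg 3 → 5:08 AM UTC.
Yangon is UTC+6:30, so local arrival = 5:08 AM + 6:30 = 11:38 AM on May 6.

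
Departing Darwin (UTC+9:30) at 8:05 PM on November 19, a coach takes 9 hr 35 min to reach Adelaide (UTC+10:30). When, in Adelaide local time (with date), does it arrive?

Convert departure to UTC: 8:05 PM − 9:30 = 10:35 AM UTC on Nov 19.
Add 9 hours 35 minutes travel time → 8:10 PM UTC.
Adelaide is UTC+10:30, so local arrival = 8:10 PM + 10:30 = 6:40 AM on Nov 20.

6:40 AM on November 20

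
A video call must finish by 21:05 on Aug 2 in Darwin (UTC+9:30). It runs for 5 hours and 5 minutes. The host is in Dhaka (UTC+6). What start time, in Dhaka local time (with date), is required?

Target end time in UTC: 21:05 − 9:30 = 11:35 on Aug 2.
Subtract 5 hours and 5 minutes → start 06:30 UTC on Aug 2.
Dhaka is UTC+6:00: 06:30 + 6:00 = 12:30 on Aug 2.

12:30 on Aug 2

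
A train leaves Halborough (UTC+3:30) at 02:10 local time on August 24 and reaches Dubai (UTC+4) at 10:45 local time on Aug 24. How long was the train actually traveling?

Departure in UTC: 02:10 − 3:30 = 22:40 on Aug 23.
Arrival in UTC: 10:45 − 4:00 = 06:45 on Aug 24.
Elapsed = 06:45 − 22:40 (+1 day) = 8 hours 5 minutes.

8 hours 5 minutes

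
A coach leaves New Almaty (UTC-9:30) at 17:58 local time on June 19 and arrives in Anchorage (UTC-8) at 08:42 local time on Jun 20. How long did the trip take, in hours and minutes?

Anchorage is 1:30 ahead of New Almaty.
Clock-face elapsed time (ignoring zones) is 14 hours 44 minutes.
Actual elapsed = 14 hours 44 minutes − 1:30 = 13 hours 14 minutes.

13 hours 14 minutes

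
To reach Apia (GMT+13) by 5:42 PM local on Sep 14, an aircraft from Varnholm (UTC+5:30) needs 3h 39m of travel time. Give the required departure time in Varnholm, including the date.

Target arrival in UTC: 5:42 PM − 13:00 = 4:42 AM on Sep 14.
Subtract 3 hours 39 minutes → departure 1:03 AM UTC on Sep 14.
Varnholm is UTC+5:30: 1:03 AM + 5:30 = 6:33 AM on Sep 14.

6:33 AM on Sep 14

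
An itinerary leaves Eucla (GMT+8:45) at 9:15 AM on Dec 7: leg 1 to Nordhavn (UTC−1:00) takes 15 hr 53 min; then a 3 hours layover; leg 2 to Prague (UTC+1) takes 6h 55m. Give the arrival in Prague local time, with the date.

3:18 AM on December 8

Convert departure to UTC: 9:15 AM − 8:45 = 12:30 AM UTC on Dec 7.
Add 15 hours and 53 minutes leg 1 → 4:23 PM UTC.
Add 3 hours layover in Nordhavn → 7:23 PM UTC.
Add 6 hours and 55 minutes leg 2 → 2:18 AM UTC (Dec 8).
Prague is UTC+1:00, so local arrival = 2:18 AM + 1:00 = 3:18 AM on Dec 8.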